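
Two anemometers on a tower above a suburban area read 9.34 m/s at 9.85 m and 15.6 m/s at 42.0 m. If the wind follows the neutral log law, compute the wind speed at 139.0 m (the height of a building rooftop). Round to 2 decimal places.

20.77 m/s

Log law: V ∝ ln(z/z₀). From the pair, with r = V₁/V₂ = 0.59872,
ln z₀ = (ln z₁ − r·ln z₂)/(1 − r) = (2.2875 − 0.59872×3.7377)/0.40128 = 0.1238 → z₀ = 1.132 m
V₃ = V₁ · ln(z₃/z₀)/ln(z₁/z₀) = 9.34 × 4.8107/2.1637 = 20.7662 m/s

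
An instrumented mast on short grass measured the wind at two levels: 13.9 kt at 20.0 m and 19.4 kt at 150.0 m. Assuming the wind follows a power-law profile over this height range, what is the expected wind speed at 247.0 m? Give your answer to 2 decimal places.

21.07 kt

First find α: α = ln(V₂/V₁)/ln(z₂/z₁) = ln(19.4/13.9)/ln(150.0/20.0) = 0.33338/2.01490 = 0.1655
Extrapolate from 150.0 m to 247.0 m: V₃ = 19.4 × (247.0/150.0)^0.1655 = 19.4 × 1.0860 = 21.0689 kt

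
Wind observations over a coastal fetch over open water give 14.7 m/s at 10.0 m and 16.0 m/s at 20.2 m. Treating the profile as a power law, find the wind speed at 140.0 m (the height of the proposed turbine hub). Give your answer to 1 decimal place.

20.2 m/s

First find α: α = ln(V₂/V₁)/ln(z₂/z₁) = ln(16.0/14.7)/ln(20.2/10.0) = 0.08474/0.70310 = 0.1205
Extrapolate from 20.2 m to 140.0 m: V₃ = 16.0 × (140.0/20.2)^0.1205 = 16.0 × 1.2628 = 20.2048 m/s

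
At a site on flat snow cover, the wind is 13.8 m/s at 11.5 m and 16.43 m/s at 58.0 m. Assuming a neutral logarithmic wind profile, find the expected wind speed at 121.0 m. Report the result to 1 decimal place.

17.6 m/s

Log law: V ∝ ln(z/z₀). From the pair, with r = V₁/V₂ = 0.83993,
ln z₀ = (ln z₁ − r·ln z₂)/(1 − r) = (2.4423 − 0.83993×4.0604)/0.16007 = -6.0480 → z₀ = 0.002362 m
V₃ = V₁ · ln(z₃/z₀)/ln(z₁/z₀) = 13.8 × 10.8438/8.4904 = 17.6252 m/s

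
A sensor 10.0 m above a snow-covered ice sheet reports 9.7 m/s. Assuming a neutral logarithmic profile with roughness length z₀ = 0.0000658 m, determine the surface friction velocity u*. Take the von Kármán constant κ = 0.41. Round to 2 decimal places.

Log law: V(z) = (u*/κ) · ln(z/z₀) ⇒ u* = κ · V / ln(z/z₀)
u* = 0.41 × 9.7 / ln(10.0/0.0000658) = 0.41 × 9.7 / 11.9315
   = 3.9770 / 11.9315 = 0.3333 m/s

u* ≈ 0.33 m/s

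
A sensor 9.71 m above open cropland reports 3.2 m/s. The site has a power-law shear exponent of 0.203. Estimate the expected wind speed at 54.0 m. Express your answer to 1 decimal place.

4.5 m/s

Power-law profile: V₂ = V₁ · (z₂/z₁)^α
V₂ = 3.2 × (54.0/9.71)^0.203 = 3.2 × (5.5613)^0.203
    = 3.2 × 1.4167 = 4.5334 m/s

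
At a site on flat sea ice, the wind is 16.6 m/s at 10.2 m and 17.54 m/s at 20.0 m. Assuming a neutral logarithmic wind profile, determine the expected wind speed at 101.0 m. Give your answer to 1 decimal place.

Log law: V ∝ ln(z/z₀). From the pair, with r = V₁/V₂ = 0.94641,
ln z₀ = (ln z₁ − r·ln z₂)/(1 − r) = (2.3224 − 0.94641×2.9957)/0.05359 = -9.5686 → z₀ = 0.00006989 m
V₃ = V₁ · ln(z₃/z₀)/ln(z₁/z₀) = 16.6 × 14.1837/11.8910 = 19.8007 m/s

19.8 m/s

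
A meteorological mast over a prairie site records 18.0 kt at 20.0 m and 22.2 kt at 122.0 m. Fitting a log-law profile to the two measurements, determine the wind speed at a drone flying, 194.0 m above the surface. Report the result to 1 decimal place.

23.3 kt

Log law: V ∝ ln(z/z₀). From the pair, with r = V₁/V₂ = 0.81081,
ln z₀ = (ln z₁ − r·ln z₂)/(1 − r) = (2.9957 − 0.81081×4.8040)/0.18919 = -4.7541 → z₀ = 0.008616 m
V₃ = V₁ · ln(z₃/z₀)/ln(z₁/z₀) = 18.0 × 10.0219/7.7498 = 23.2773 kt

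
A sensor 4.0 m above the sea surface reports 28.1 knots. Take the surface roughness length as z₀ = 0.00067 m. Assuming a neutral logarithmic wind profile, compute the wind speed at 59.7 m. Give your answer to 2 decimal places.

Log law: V(z) ∝ ln(z/z₀), so V₂/V₁ = ln(z₂/z₀) / ln(z₁/z₀).
ln(59.7/0.00067) = 11.3976, ln(4.0/0.00067) = 8.6945
V₂ = 28.1 × 11.3976/8.6945 = 28.1 × 1.3109 = 36.8360 knots

36.84 knots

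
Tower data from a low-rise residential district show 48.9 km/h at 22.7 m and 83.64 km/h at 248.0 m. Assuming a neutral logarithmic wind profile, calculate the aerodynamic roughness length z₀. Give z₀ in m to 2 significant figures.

z₀ ≈ 0.78 m

Log law: V(z) ∝ ln(z/z₀). With r = V₁/V₂ = 48.9/83.64 = 0.58465,
r · ln(z₂/z₀) = ln(z₁/z₀) ⇒ ln z₀ = (ln z₁ − r·ln z₂)/(1 − r)
ln z₀ = (3.12236 − 0.58465×5.51343) / 0.41535 = -0.2433
z₀ = exp(-0.2433) = 0.7840 m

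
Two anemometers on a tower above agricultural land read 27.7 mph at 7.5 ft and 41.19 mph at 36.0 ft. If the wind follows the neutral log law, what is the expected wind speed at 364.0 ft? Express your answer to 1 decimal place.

Log law: V ∝ ln(z/z₀). From the pair, with r = V₁/V₂ = 0.67249,
ln z₀ = (ln z₁ − r·ln z₂)/(1 − r) = (2.0149 − 0.67249×3.5835)/0.32751 = -1.2061 → z₀ = 0.2994 ft
V₃ = V₁ · ln(z₃/z₀)/ln(z₁/z₀) = 27.7 × 7.1032/3.2210 = 61.0871 mph

61.1 mph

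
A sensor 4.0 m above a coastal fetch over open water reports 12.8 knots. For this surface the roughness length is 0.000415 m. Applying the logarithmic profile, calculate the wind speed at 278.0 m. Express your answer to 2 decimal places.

Log law: V(z) ∝ ln(z/z₀), so V₂/V₁ = ln(z₂/z₀) / ln(z₁/z₀).
ln(278.0/0.000415) = 13.4149, ln(4.0/0.000415) = 9.1735
V₂ = 12.8 × 13.4149/9.1735 = 12.8 × 1.4623 = 18.7180 knots

18.72 knots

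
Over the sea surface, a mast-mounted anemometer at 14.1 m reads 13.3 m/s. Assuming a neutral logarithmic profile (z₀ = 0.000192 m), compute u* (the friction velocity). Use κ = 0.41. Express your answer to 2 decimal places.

Log law: V(z) = (u*/κ) · ln(z/z₀) ⇒ u* = κ · V / ln(z/z₀)
u* = 0.41 × 13.3 / ln(14.1/0.000192) = 0.41 × 13.3 / 11.2042
   = 5.4530 / 11.2042 = 0.4867 m/s

u* ≈ 0.49 m/s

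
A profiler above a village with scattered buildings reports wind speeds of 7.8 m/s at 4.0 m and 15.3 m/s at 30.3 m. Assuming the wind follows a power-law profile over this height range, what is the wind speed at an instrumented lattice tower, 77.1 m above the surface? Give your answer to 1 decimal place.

20.9 m/s

First find α: α = ln(V₂/V₁)/ln(z₂/z₁) = ln(15.3/7.8)/ln(30.3/4.0) = 0.67373/2.02485 = 0.3327
Extrapolate from 30.3 m to 77.1 m: V₃ = 15.3 × (77.1/30.3)^0.3327 = 15.3 × 1.3645 = 20.8762 m/s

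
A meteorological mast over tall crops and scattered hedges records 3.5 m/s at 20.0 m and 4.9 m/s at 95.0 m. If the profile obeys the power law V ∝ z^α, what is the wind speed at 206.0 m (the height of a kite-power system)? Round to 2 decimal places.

5.79 m/s

First find α: α = ln(V₂/V₁)/ln(z₂/z₁) = ln(4.9/3.5)/ln(95.0/20.0) = 0.33647/1.55814 = 0.2159
Extrapolate from 95.0 m to 206.0 m: V₃ = 4.9 × (206.0/95.0)^0.2159 = 4.9 × 1.1819 = 5.7914 m/s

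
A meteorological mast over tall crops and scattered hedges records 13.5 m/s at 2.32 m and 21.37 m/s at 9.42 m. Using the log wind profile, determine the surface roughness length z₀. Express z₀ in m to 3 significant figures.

Log law: V(z) ∝ ln(z/z₀). With r = V₁/V₂ = 13.5/21.37 = 0.63173,
r · ln(z₂/z₀) = ln(z₁/z₀) ⇒ ln z₀ = (ln z₁ − r·ln z₂)/(1 − r)
ln z₀ = (0.84157 − 0.63173×2.24284) / 0.36827 = -1.5621
z₀ = exp(-1.5621) = 0.2097 m

z₀ ≈ 0.210 m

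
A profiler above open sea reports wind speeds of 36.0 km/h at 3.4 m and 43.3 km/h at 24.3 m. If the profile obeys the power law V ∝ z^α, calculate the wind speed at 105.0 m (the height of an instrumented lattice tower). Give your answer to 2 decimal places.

49.68 km/h

First find α: α = ln(V₂/V₁)/ln(z₂/z₁) = ln(43.3/36.0)/ln(24.3/3.4) = 0.18463/1.96670 = 0.0939
Extrapolate from 24.3 m to 105.0 m: V₃ = 43.3 × (105.0/24.3)^0.0939 = 43.3 × 1.1473 = 49.6771 km/h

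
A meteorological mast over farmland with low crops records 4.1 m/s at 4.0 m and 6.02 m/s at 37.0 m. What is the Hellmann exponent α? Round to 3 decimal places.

Power law: V₂/V₁ = (z₂/z₁)^α ⇒ α = ln(V₂/V₁) / ln(z₂/z₁)
α = ln(6.02/4.1) / ln(37.0/4.0) = ln(1.4683) / ln(9.2500)
  = 0.38410 / 2.22462 = 0.17266

α ≈ 0.173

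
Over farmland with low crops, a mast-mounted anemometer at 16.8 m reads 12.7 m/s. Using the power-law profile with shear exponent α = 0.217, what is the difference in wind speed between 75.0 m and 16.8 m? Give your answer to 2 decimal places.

4.87 m/s

Power law: V₂ = V₁ · (z₂/z₁)^α = 12.7 × (4.4643)^0.217 = 17.5711 m/s
ΔV = 17.5711 − 12.7 = 4.8711 m/s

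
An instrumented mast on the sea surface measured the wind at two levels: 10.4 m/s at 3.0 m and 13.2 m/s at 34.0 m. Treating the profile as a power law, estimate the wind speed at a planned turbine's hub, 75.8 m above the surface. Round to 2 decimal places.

14.28 m/s

First find α: α = ln(V₂/V₁)/ln(z₂/z₁) = ln(13.2/10.4)/ln(34.0/3.0) = 0.23841/2.42775 = 0.0982
Extrapolate from 34.0 m to 75.8 m: V₃ = 13.2 × (75.8/34.0)^0.0982 = 13.2 × 1.0819 = 14.2813 m/s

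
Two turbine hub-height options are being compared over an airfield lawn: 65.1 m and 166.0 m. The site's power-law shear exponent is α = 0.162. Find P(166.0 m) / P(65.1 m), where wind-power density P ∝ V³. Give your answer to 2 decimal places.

1.58

Speed ratio: V_B/V_A = (z_B/z_A)^α = (166.0/65.1)^0.162 = (2.5499)^0.162 = 1.16374
Power-density ratio: P_B/P_A = (V_B/V_A)³ = (1.16374)³ = 1.57606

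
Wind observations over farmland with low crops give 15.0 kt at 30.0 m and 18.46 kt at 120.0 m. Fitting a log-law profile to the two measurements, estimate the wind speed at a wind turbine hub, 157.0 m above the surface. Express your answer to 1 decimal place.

Log law: V ∝ ln(z/z₀). From the pair, with r = V₁/V₂ = 0.81257,
ln z₀ = (ln z₁ − r·ln z₂)/(1 − r) = (3.4012 − 0.81257×4.7875)/0.18743 = -2.6087 → z₀ = 0.07363 m
V₃ = V₁ · ln(z₃/z₀)/ln(z₁/z₀) = 15.0 × 7.6650/6.0099 = 19.1308 kt

19.1 kt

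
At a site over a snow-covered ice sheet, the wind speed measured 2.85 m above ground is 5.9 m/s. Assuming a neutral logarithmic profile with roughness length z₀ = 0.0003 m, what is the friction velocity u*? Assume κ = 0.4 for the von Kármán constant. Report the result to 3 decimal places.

Log law: V(z) = (u*/κ) · ln(z/z₀) ⇒ u* = κ · V / ln(z/z₀)
u* = 0.4 × 5.9 / ln(2.85/0.0003) = 0.4 × 5.9 / 9.1590
   = 2.3600 / 9.1590 = 0.2577 m/s

u* ≈ 0.258 m/s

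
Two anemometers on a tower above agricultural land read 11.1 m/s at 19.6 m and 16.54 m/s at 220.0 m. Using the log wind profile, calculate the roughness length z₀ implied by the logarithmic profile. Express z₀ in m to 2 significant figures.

Log law: V(z) ∝ ln(z/z₀). With r = V₁/V₂ = 11.1/16.54 = 0.67110,
r · ln(z₂/z₀) = ln(z₁/z₀) ⇒ ln z₀ = (ln z₁ − r·ln z₂)/(1 − r)
ln z₀ = (2.97553 − 0.67110×5.39363) / 0.32890 = -1.9585
z₀ = exp(-1.9585) = 0.1411 m

z₀ ≈ 0.14 m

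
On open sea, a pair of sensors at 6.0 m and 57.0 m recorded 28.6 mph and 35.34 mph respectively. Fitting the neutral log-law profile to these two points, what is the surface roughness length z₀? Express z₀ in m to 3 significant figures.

Log law: V(z) ∝ ln(z/z₀). With r = V₁/V₂ = 28.6/35.34 = 0.80928,
r · ln(z₂/z₀) = ln(z₁/z₀) ⇒ ln z₀ = (ln z₁ − r·ln z₂)/(1 − r)
ln z₀ = (1.79176 − 0.80928×4.04305) / 0.19072 = -7.7612
z₀ = exp(-7.7612) = 0.0004259 m

z₀ ≈ 0.000426 m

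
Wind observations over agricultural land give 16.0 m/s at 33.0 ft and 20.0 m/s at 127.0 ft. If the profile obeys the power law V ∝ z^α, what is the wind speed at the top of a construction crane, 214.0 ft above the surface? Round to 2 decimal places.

21.80 m/s

First find α: α = ln(V₂/V₁)/ln(z₂/z₁) = ln(20.0/16.0)/ln(127.0/33.0) = 0.22314/1.34768 = 0.1656
Extrapolate from 127.0 ft to 214.0 ft: V₃ = 20.0 × (214.0/127.0)^0.1656 = 20.0 × 1.0902 = 21.8048 m/s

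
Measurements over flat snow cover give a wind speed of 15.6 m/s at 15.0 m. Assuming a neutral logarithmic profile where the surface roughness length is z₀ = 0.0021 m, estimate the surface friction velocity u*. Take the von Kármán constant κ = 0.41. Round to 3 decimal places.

u* ≈ 0.721 m/s

Log law: V(z) = (u*/κ) · ln(z/z₀) ⇒ u* = κ · V / ln(z/z₀)
u* = 0.41 × 15.6 / ln(15.0/0.0021) = 0.41 × 15.6 / 8.8739
   = 6.3960 / 8.8739 = 0.7208 m/s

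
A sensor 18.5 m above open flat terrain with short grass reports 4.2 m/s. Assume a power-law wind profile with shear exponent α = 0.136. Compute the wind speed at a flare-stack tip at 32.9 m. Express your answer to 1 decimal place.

4.5 m/s

Power-law profile: V₂ = V₁ · (z₂/z₁)^α
V₂ = 4.2 × (32.9/18.5)^0.136 = 4.2 × (1.7784)^0.136
    = 4.2 × 1.0814 = 4.5421 m/s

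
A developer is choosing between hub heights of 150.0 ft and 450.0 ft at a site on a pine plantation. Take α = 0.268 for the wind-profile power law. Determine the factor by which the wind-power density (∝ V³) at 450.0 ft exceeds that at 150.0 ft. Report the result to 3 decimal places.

2.419

Speed ratio: V_B/V_A = (z_B/z_A)^α = (450.0/150.0)^0.268 = (3.0000)^0.268 = 1.34236
Power-density ratio: P_B/P_A = (V_B/V_A)³ = (1.34236)³ = 2.41883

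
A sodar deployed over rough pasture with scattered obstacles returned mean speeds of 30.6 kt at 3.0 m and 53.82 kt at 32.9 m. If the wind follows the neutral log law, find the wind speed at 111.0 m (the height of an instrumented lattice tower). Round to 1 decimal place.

Log law: V ∝ ln(z/z₀). From the pair, with r = V₁/V₂ = 0.56856,
ln z₀ = (ln z₁ − r·ln z₂)/(1 − r) = (1.0986 − 0.56856×3.4935)/0.43144 = -2.0574 → z₀ = 0.1278 m
V₃ = V₁ · ln(z₃/z₀)/ln(z₁/z₀) = 30.6 × 6.7669/3.1560 = 65.6106 kt

65.6 kt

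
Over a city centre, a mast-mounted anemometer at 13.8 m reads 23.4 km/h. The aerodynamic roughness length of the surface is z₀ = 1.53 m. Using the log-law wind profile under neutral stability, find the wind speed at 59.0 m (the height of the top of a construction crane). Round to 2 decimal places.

38.86 km/h

Log law: V(z) ∝ ln(z/z₀), so V₂/V₁ = ln(z₂/z₀) / ln(z₁/z₀).
ln(59.0/1.53) = 3.6523, ln(13.8/1.53) = 2.1994
V₂ = 23.4 × 3.6523/2.1994 = 23.4 × 1.6606 = 38.8575 km/h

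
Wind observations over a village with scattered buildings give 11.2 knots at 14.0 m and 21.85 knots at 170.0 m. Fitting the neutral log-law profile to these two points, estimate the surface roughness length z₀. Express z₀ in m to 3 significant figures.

z₀ ≈ 1.01 m

Log law: V(z) ∝ ln(z/z₀). With r = V₁/V₂ = 11.2/21.85 = 0.51259,
r · ln(z₂/z₀) = ln(z₁/z₀) ⇒ ln z₀ = (ln z₁ − r·ln z₂)/(1 − r)
ln z₀ = (2.63906 − 0.51259×5.13580) / 0.48741 = 0.0134
z₀ = exp(0.0134) = 1.013 m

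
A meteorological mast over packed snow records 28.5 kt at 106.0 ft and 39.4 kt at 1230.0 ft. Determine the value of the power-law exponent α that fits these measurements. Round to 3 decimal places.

Power law: V₂/V₁ = (z₂/z₁)^α ⇒ α = ln(V₂/V₁) / ln(z₂/z₁)
α = ln(39.4/28.5) / ln(1230.0/106.0) = ln(1.3825) / ln(11.6038)
  = 0.32386 / 2.45133 = 0.13212

α ≈ 0.132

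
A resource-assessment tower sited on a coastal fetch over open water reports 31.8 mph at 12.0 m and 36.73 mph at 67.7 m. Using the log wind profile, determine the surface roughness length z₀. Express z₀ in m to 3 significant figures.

Log law: V(z) ∝ ln(z/z₀). With r = V₁/V₂ = 31.8/36.73 = 0.86578,
r · ln(z₂/z₀) = ln(z₁/z₀) ⇒ ln z₀ = (ln z₁ − r·ln z₂)/(1 − r)
ln z₀ = (2.48491 − 0.86578×4.21509) / 0.13422 = -8.6753
z₀ = exp(-8.6753) = 0.0001708 m

z₀ ≈ 0.000171 m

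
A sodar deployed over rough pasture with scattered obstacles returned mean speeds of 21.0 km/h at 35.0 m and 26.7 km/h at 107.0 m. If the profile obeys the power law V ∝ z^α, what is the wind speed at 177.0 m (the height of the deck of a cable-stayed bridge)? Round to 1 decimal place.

First find α: α = ln(V₂/V₁)/ln(z₂/z₁) = ln(26.7/21.0)/ln(107.0/35.0) = 0.24014/1.11748 = 0.2149
Extrapolate from 107.0 m to 177.0 m: V₃ = 26.7 × (177.0/107.0)^0.2149 = 26.7 × 1.1142 = 29.7499 km/h

29.7 km/h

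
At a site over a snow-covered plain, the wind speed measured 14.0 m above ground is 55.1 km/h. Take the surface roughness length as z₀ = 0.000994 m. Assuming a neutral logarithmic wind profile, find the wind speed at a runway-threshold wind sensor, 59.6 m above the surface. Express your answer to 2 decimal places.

63.46 km/h

Log law: V(z) ∝ ln(z/z₀), so V₂/V₁ = ln(z₂/z₀) / ln(z₁/z₀).
ln(59.6/0.000994) = 11.0014, ln(14.0/0.000994) = 9.5528
V₂ = 55.1 × 11.0014/9.5528 = 55.1 × 1.1516 = 63.4554 km/h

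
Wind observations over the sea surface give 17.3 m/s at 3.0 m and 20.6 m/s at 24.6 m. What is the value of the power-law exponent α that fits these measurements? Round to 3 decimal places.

α ≈ 0.083

Power law: V₂/V₁ = (z₂/z₁)^α ⇒ α = ln(V₂/V₁) / ln(z₂/z₁)
α = ln(20.6/17.3) / ln(24.6/3.0) = ln(1.1908) / ln(8.2000)
  = 0.17458 / 2.10413 = 0.08297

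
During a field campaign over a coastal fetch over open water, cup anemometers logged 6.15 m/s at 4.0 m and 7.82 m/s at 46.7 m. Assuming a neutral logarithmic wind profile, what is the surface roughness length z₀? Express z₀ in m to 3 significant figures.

z₀ ≈ 0.000470 m

Log law: V(z) ∝ ln(z/z₀). With r = V₁/V₂ = 6.15/7.82 = 0.78645,
r · ln(z₂/z₀) = ln(z₁/z₀) ⇒ ln z₀ = (ln z₁ − r·ln z₂)/(1 − r)
ln z₀ = (1.38629 − 0.78645×3.84374) / 0.21355 = -7.6636
z₀ = exp(-7.6636) = 0.0004696 m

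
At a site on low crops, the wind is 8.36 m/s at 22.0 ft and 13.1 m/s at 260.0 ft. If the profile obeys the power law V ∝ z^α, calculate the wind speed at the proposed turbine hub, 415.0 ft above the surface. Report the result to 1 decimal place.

First find α: α = ln(V₂/V₁)/ln(z₂/z₁) = ln(13.1/8.36)/ln(260.0/22.0) = 0.44915/2.46964 = 0.1819
Extrapolate from 260.0 ft to 415.0 ft: V₃ = 13.1 × (415.0/260.0)^0.1819 = 13.1 × 1.0888 = 14.2628 m/s

14.3 m/s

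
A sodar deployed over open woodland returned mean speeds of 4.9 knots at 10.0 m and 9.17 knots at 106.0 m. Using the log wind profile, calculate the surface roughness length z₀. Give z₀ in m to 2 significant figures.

Log law: V(z) ∝ ln(z/z₀). With r = V₁/V₂ = 4.9/9.17 = 0.53435,
r · ln(z₂/z₀) = ln(z₁/z₀) ⇒ ln z₀ = (ln z₁ − r·ln z₂)/(1 − r)
ln z₀ = (2.30259 − 0.53435×4.66344) / 0.46565 = -0.4066
z₀ = exp(-0.4066) = 0.6659 m

z₀ ≈ 0.67 m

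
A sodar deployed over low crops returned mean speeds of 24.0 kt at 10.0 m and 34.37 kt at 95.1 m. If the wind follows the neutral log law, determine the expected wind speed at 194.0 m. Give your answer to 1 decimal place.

Log law: V ∝ ln(z/z₀). From the pair, with r = V₁/V₂ = 0.69828,
ln z₀ = (ln z₁ − r·ln z₂)/(1 − r) = (2.3026 − 0.69828×4.5549)/0.30172 = -2.9102 → z₀ = 0.05447 m
V₃ = V₁ · ln(z₃/z₀)/ln(z₁/z₀) = 24.0 × 8.1780/5.2128 = 37.6524 kt

37.7 kt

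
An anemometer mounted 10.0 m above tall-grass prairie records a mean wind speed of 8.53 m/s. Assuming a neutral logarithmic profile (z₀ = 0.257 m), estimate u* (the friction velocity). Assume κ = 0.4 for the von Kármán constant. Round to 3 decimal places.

u* ≈ 0.932 m/s

Log law: V(z) = (u*/κ) · ln(z/z₀) ⇒ u* = κ · V / ln(z/z₀)
u* = 0.4 × 8.53 / ln(10.0/0.257) = 0.4 × 8.53 / 3.6613
   = 3.4120 / 3.6613 = 0.9319 m/s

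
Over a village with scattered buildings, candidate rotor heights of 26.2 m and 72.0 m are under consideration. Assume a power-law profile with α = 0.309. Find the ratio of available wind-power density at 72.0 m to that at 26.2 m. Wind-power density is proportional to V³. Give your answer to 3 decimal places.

2.553

Speed ratio: V_B/V_A = (z_B/z_A)^α = (72.0/26.2)^0.309 = (2.7481)^0.309 = 1.36666
Power-density ratio: P_B/P_A = (V_B/V_A)³ = (1.36666)³ = 2.55260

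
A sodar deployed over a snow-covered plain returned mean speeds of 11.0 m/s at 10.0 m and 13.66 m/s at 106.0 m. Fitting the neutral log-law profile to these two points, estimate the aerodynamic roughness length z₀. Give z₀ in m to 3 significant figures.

z₀ ≈ 0.000575 m

Log law: V(z) ∝ ln(z/z₀). With r = V₁/V₂ = 11.0/13.66 = 0.80527,
r · ln(z₂/z₀) = ln(z₁/z₀) ⇒ ln z₀ = (ln z₁ − r·ln z₂)/(1 − r)
ln z₀ = (2.30259 − 0.80527×4.66344) / 0.19473 = -7.4603
z₀ = exp(-7.4603) = 0.0005755 m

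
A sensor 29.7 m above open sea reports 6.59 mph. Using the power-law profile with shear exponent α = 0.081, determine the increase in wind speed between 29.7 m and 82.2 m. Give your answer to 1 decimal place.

Power law: V₂ = V₁ · (z₂/z₁)^α = 6.59 × (2.7677)^0.081 = 7.1564 mph
ΔV = 7.1564 − 6.59 = 0.5664 mph

0.6 mph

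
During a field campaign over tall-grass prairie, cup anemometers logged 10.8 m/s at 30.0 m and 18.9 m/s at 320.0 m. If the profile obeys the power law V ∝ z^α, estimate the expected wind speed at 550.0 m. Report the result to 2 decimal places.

21.48 m/s

First find α: α = ln(V₂/V₁)/ln(z₂/z₁) = ln(18.9/10.8)/ln(320.0/30.0) = 0.55962/2.36712 = 0.2364
Extrapolate from 320.0 m to 550.0 m: V₃ = 18.9 × (550.0/320.0)^0.2364 = 18.9 × 1.1366 = 21.4817 m/s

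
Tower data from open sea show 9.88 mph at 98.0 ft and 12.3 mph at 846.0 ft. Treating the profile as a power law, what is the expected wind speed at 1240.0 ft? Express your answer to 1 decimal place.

12.8 mph

First find α: α = ln(V₂/V₁)/ln(z₂/z₁) = ln(12.3/9.88)/ln(846.0/98.0) = 0.21909/2.15555 = 0.1016
Extrapolate from 846.0 ft to 1240.0 ft: V₃ = 12.3 × (1240.0/846.0)^0.1016 = 12.3 × 1.0396 = 12.7874 mph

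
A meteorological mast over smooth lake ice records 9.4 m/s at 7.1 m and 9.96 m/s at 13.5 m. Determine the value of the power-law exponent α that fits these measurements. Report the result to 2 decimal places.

Power law: V₂/V₁ = (z₂/z₁)^α ⇒ α = ln(V₂/V₁) / ln(z₂/z₁)
α = ln(9.96/9.4) / ln(13.5/7.1) = ln(1.0596) / ln(1.9014)
  = 0.05787 / 0.64259 = 0.09005

α ≈ 0.09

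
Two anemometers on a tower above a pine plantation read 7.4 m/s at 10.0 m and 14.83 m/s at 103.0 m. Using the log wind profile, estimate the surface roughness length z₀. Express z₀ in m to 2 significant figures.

Log law: V(z) ∝ ln(z/z₀). With r = V₁/V₂ = 7.4/14.83 = 0.49899,
r · ln(z₂/z₀) = ln(z₁/z₀) ⇒ ln z₀ = (ln z₁ − r·ln z₂)/(1 − r)
ln z₀ = (2.30259 − 0.49899×4.63473) / 0.50101 = -0.0201
z₀ = exp(-0.0201) = 0.9801 m

z₀ ≈ 0.98 m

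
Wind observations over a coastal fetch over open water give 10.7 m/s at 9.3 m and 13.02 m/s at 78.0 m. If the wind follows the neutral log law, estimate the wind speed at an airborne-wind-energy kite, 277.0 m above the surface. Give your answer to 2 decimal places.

Log law: V ∝ ln(z/z₀). From the pair, with r = V₁/V₂ = 0.82181,
ln z₀ = (ln z₁ − r·ln z₂)/(1 − r) = (2.2300 − 0.82181×4.3567)/0.17819 = -7.5784 → z₀ = 0.0005114 m
V₃ = V₁ · ln(z₃/z₀)/ln(z₁/z₀) = 10.7 × 13.2025/9.8085 = 14.4025 m/s

14.40 m/s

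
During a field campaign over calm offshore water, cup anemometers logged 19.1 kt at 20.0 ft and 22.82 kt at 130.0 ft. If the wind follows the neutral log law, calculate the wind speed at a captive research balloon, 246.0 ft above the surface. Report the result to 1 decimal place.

Log law: V ∝ ln(z/z₀). From the pair, with r = V₁/V₂ = 0.83699,
ln z₀ = (ln z₁ − r·ln z₂)/(1 − r) = (2.9957 − 0.83699×4.8675)/0.16301 = -6.6149 → z₀ = 0.001340 ft
V₃ = V₁ · ln(z₃/z₀)/ln(z₁/z₀) = 19.1 × 12.1202/9.6106 = 24.0876 kt

24.1 kt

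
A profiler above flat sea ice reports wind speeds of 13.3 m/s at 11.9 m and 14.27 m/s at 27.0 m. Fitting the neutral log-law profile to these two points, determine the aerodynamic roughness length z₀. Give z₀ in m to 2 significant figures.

z₀ ≈ 0.00016 m

Log law: V(z) ∝ ln(z/z₀). With r = V₁/V₂ = 13.3/14.27 = 0.93203,
r · ln(z₂/z₀) = ln(z₁/z₀) ⇒ ln z₀ = (ln z₁ − r·ln z₂)/(1 − r)
ln z₀ = (2.47654 − 0.93203×3.29584) / 0.06797 = -8.7571
z₀ = exp(-8.7571) = 0.0001573 m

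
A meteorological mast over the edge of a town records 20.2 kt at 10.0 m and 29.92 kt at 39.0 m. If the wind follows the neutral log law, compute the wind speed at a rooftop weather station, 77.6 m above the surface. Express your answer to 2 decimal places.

Log law: V ∝ ln(z/z₀). From the pair, with r = V₁/V₂ = 0.67513,
ln z₀ = (ln z₁ − r·ln z₂)/(1 − r) = (2.3026 − 0.67513×3.6636)/0.32487 = -0.5258 → z₀ = 0.5911 m
V₃ = V₁ · ln(z₃/z₀)/ln(z₁/z₀) = 20.2 × 4.8773/2.8284 = 34.8337 kt

34.83 kt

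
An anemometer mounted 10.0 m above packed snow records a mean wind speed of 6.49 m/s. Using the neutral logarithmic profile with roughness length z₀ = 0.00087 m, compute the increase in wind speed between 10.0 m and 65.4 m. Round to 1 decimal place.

Log law: V₂ = V₁ · ln(z₂/z₀)/ln(z₁/z₀) = 6.49 × 11.2275/9.3496 = 7.7936 m/s
ΔV = 7.7936 − 6.49 = 1.3036 m/s

1.3 m/s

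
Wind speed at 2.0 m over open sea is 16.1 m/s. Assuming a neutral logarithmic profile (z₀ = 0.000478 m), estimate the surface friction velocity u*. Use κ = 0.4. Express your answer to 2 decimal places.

Log law: V(z) = (u*/κ) · ln(z/z₀) ⇒ u* = κ · V / ln(z/z₀)
u* = 0.4 × 16.1 / ln(2.0/0.000478) = 0.4 × 16.1 / 8.3390
   = 6.4400 / 8.3390 = 0.7723 m/s

u* ≈ 0.77 m/s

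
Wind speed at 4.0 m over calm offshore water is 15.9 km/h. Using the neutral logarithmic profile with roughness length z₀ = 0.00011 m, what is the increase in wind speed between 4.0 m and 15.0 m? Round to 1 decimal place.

Log law: V₂ = V₁ · ln(z₂/z₀)/ln(z₁/z₀) = 15.9 × 11.8231/10.5013 = 17.9013 km/h
ΔV = 17.9013 − 15.9 = 2.0013 km/h

2.0 km/h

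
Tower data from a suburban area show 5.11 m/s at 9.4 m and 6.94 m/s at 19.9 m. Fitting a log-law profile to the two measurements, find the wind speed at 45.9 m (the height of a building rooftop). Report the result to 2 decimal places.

Log law: V ∝ ln(z/z₀). From the pair, with r = V₁/V₂ = 0.73631,
ln z₀ = (ln z₁ − r·ln z₂)/(1 − r) = (2.2407 − 0.73631×2.9907)/0.26369 = 0.1464 → z₀ = 1.158 m
V₃ = V₁ · ln(z₃/z₀)/ln(z₁/z₀) = 5.11 × 3.6800/2.0943 = 8.9792 m/s

8.98 m/s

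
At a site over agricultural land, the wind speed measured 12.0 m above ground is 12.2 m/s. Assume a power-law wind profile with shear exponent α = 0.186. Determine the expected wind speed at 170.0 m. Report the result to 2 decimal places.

19.98 m/s

Power-law profile: V₂ = V₁ · (z₂/z₁)^α
V₂ = 12.2 × (170.0/12.0)^0.186 = 12.2 × (14.1667)^0.186
    = 12.2 × 1.6373 = 19.9754 m/s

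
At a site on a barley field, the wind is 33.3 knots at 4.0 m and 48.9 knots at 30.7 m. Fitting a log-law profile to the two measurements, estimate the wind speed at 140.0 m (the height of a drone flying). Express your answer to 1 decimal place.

60.5 knots

Log law: V ∝ ln(z/z₀). From the pair, with r = V₁/V₂ = 0.68098,
ln z₀ = (ln z₁ − r·ln z₂)/(1 − r) = (1.3863 − 0.68098×3.4243)/0.31902 = -2.9640 → z₀ = 0.05161 m
V₃ = V₁ · ln(z₃/z₀)/ln(z₁/z₀) = 33.3 × 7.9056/4.3503 = 60.5151 knots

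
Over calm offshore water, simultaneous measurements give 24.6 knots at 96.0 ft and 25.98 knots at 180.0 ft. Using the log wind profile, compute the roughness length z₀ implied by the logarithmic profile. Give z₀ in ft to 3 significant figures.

z₀ ≈ 0.00131 ft

Log law: V(z) ∝ ln(z/z₀). With r = V₁/V₂ = 24.6/25.98 = 0.94688,
r · ln(z₂/z₀) = ln(z₁/z₀) ⇒ ln z₀ = (ln z₁ − r·ln z₂)/(1 − r)
ln z₀ = (4.56435 − 0.94688×5.19296) / 0.05312 = -6.6413
z₀ = exp(-6.6413) = 0.001305 ft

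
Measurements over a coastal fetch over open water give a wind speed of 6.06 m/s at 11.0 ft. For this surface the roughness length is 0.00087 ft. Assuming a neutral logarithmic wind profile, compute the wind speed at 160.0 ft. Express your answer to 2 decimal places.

Log law: V(z) ∝ ln(z/z₀), so V₂/V₁ = ln(z₂/z₀) / ln(z₁/z₀).
ln(160.0/0.00087) = 12.1222, ln(11.0/0.00087) = 9.4449
V₂ = 6.06 × 12.1222/9.4449 = 6.06 × 1.2835 = 7.7778 m/s

7.78 m/s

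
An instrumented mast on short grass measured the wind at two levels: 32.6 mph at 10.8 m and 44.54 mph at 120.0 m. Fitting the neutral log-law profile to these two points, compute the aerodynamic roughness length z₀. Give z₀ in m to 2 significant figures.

z₀ ≈ 0.015 m

Log law: V(z) ∝ ln(z/z₀). With r = V₁/V₂ = 32.6/44.54 = 0.73193,
r · ln(z₂/z₀) = ln(z₁/z₀) ⇒ ln z₀ = (ln z₁ − r·ln z₂)/(1 − r)
ln z₀ = (2.37955 − 0.73193×4.78749) / 0.26807 = -4.1949
z₀ = exp(-4.1949) = 0.01507 m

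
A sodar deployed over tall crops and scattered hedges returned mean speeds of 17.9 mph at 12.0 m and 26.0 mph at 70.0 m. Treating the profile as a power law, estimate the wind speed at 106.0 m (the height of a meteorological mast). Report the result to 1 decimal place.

28.4 mph

First find α: α = ln(V₂/V₁)/ln(z₂/z₁) = ln(26.0/17.9)/ln(70.0/12.0) = 0.37330/1.76359 = 0.2117
Extrapolate from 70.0 m to 106.0 m: V₃ = 26.0 × (106.0/70.0)^0.2117 = 26.0 × 1.0918 = 28.3869 mph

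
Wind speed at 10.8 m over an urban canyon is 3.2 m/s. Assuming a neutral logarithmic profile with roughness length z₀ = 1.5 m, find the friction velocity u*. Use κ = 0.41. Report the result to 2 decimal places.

u* ≈ 0.66 m/s

Log law: V(z) = (u*/κ) · ln(z/z₀) ⇒ u* = κ · V / ln(z/z₀)
u* = 0.41 × 3.2 / ln(10.8/1.5) = 0.41 × 3.2 / 1.9741
   = 1.3120 / 1.9741 = 0.6646 m/s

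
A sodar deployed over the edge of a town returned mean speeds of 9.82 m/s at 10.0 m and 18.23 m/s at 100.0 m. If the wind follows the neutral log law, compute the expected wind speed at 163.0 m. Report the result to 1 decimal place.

Log law: V ∝ ln(z/z₀). From the pair, with r = V₁/V₂ = 0.53867,
ln z₀ = (ln z₁ − r·ln z₂)/(1 − r) = (2.3026 − 0.53867×4.6052)/0.46133 = -0.3860 → z₀ = 0.6797 m
V₃ = V₁ · ln(z₃/z₀)/ln(z₁/z₀) = 9.82 × 5.4798/2.6886 = 20.0145 m/s

20.0 m/s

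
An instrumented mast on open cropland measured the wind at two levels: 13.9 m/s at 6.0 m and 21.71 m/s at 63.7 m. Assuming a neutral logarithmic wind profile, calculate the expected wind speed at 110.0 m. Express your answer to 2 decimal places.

23.52 m/s

Log law: V ∝ ln(z/z₀). From the pair, with r = V₁/V₂ = 0.64026,
ln z₀ = (ln z₁ − r·ln z₂)/(1 − r) = (1.7918 − 0.64026×4.1542)/0.35974 = -2.4128 → z₀ = 0.08956 m
V₃ = V₁ · ln(z₃/z₀)/ln(z₁/z₀) = 13.9 × 7.1133/4.2046 = 23.5160 m/s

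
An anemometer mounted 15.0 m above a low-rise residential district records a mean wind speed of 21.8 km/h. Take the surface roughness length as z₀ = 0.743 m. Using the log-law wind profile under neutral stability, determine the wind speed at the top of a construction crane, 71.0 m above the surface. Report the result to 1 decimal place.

33.1 km/h

Log law: V(z) ∝ ln(z/z₀), so V₂/V₁ = ln(z₂/z₀) / ln(z₁/z₀).
ln(71.0/0.743) = 4.5597, ln(15.0/0.743) = 3.0051
V₂ = 21.8 × 4.5597/3.0051 = 21.8 × 1.5173 = 33.0778 km/h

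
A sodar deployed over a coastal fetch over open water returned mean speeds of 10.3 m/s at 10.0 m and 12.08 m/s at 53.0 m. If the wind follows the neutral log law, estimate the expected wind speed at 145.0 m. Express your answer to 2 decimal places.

Log law: V ∝ ln(z/z₀). From the pair, with r = V₁/V₂ = 0.85265,
ln z₀ = (ln z₁ − r·ln z₂)/(1 − r) = (2.3026 − 0.85265×3.9703)/0.14735 = -7.3476 → z₀ = 0.0006441 m
V₃ = V₁ · ln(z₃/z₀)/ln(z₁/z₀) = 10.3 × 12.3244/9.6502 = 13.1542 m/s

13.15 m/s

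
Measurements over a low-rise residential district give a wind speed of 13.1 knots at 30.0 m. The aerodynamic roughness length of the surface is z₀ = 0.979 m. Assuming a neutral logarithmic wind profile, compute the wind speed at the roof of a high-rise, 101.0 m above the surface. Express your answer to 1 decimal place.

17.7 knots

Log law: V(z) ∝ ln(z/z₀), so V₂/V₁ = ln(z₂/z₀) / ln(z₁/z₀).
ln(101.0/0.979) = 4.6363, ln(30.0/0.979) = 3.4224
V₂ = 13.1 × 4.6363/3.4224 = 13.1 × 1.3547 = 17.7465 knots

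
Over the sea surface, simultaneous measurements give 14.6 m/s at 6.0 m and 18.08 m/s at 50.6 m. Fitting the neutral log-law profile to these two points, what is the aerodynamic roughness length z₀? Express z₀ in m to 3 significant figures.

Log law: V(z) ∝ ln(z/z₀). With r = V₁/V₂ = 14.6/18.08 = 0.80752,
r · ln(z₂/z₀) = ln(z₁/z₀) ⇒ ln z₀ = (ln z₁ − r·ln z₂)/(1 − r)
ln z₀ = (1.79176 − 0.80752×3.92395) / 0.19248 = -7.1536
z₀ = exp(-7.1536) = 0.0007820 m

z₀ ≈ 0.000782 m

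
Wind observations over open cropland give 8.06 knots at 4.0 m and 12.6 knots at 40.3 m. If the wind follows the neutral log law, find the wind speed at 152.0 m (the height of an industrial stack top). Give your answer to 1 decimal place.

Log law: V ∝ ln(z/z₀). From the pair, with r = V₁/V₂ = 0.63968,
ln z₀ = (ln z₁ − r·ln z₂)/(1 − r) = (1.3863 − 0.63968×3.6964)/0.36032 = -2.7148 → z₀ = 0.06622 m
V₃ = V₁ · ln(z₃/z₀)/ln(z₁/z₀) = 8.06 × 7.7387/4.1011 = 15.2090 knots

15.2 knots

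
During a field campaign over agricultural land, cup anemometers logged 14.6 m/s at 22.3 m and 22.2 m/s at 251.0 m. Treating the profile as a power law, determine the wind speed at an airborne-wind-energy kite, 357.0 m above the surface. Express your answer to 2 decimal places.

23.60 m/s

First find α: α = ln(V₂/V₁)/ln(z₂/z₁) = ln(22.2/14.6)/ln(251.0/22.3) = 0.41907/2.42087 = 0.1731
Extrapolate from 251.0 m to 357.0 m: V₃ = 22.2 × (357.0/251.0)^0.1731 = 22.2 × 1.0629 = 23.5960 m/s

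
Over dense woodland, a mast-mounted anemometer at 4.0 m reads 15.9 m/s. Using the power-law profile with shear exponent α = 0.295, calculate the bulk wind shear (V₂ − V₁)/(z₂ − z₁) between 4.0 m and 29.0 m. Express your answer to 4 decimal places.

Power law: V₂ = V₁ · (z₂/z₁)^α = 15.9 × (7.2500)^0.295 = 28.5231 m/s
ΔV/Δz = (28.5231 − 15.9)/(29.0 − 4.0) = 12.6231/25.0000 = 0.50492 m/s/m

0.5049 m/s/m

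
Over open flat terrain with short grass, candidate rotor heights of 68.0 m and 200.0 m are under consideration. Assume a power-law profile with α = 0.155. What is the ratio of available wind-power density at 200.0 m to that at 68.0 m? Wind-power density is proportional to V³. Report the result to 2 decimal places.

1.65

Speed ratio: V_B/V_A = (z_B/z_A)^α = (200.0/68.0)^0.155 = (2.9412)^0.155 = 1.18201
Power-density ratio: P_B/P_A = (V_B/V_A)³ = (1.18201)³ = 1.65144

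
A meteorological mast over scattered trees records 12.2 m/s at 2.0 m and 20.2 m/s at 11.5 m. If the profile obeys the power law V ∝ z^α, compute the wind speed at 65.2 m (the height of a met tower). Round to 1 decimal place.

33.3 m/s

First find α: α = ln(V₂/V₁)/ln(z₂/z₁) = ln(20.2/12.2)/ln(11.5/2.0) = 0.50425/1.74920 = 0.2883
Extrapolate from 11.5 m to 65.2 m: V₃ = 20.2 × (65.2/11.5)^0.2883 = 20.2 × 1.6490 = 33.3104 m/s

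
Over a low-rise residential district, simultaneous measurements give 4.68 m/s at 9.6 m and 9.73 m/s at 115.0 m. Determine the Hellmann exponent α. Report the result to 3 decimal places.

Power law: V₂/V₁ = (z₂/z₁)^α ⇒ α = ln(V₂/V₁) / ln(z₂/z₁)
α = ln(9.73/4.68) / ln(115.0/9.6) = ln(2.0791) / ln(11.9792)
  = 0.73192 / 2.48317 = 0.29475

α ≈ 0.295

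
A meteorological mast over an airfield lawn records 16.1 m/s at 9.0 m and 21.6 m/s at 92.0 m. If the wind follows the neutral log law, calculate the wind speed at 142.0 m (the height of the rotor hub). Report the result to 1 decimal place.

Log law: V ∝ ln(z/z₀). From the pair, with r = V₁/V₂ = 0.74537,
ln z₀ = (ln z₁ − r·ln z₂)/(1 − r) = (2.1972 − 0.74537×4.5218)/0.25463 = -4.6074 → z₀ = 0.009978 m
V₃ = V₁ · ln(z₃/z₀)/ln(z₁/z₀) = 16.1 × 9.5632/6.8046 = 22.6270 m/s

22.6 m/s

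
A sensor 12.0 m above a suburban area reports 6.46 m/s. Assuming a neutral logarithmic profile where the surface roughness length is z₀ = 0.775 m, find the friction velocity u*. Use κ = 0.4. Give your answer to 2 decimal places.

u* ≈ 0.94 m/s

Log law: V(z) = (u*/κ) · ln(z/z₀) ⇒ u* = κ · V / ln(z/z₀)
u* = 0.4 × 6.46 / ln(12.0/0.775) = 0.4 × 6.46 / 2.7398
   = 2.5840 / 2.7398 = 0.9431 m/s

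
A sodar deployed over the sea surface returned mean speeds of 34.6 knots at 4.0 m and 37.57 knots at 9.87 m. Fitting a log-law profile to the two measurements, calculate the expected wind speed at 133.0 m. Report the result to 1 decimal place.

46.1 knots

Log law: V ∝ ln(z/z₀). From the pair, with r = V₁/V₂ = 0.92095,
ln z₀ = (ln z₁ − r·ln z₂)/(1 − r) = (1.3863 − 0.92095×2.2895)/0.07905 = -9.1359 → z₀ = 0.0001077 m
V₃ = V₁ · ln(z₃/z₀)/ln(z₁/z₀) = 34.6 × 14.0262/10.5222 = 46.1223 knots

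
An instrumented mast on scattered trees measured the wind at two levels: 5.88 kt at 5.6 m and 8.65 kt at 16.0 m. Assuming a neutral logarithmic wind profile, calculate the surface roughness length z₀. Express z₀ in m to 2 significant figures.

z₀ ≈ 0.60 m

Log law: V(z) ∝ ln(z/z₀). With r = V₁/V₂ = 5.88/8.65 = 0.67977,
r · ln(z₂/z₀) = ln(z₁/z₀) ⇒ ln z₀ = (ln z₁ − r·ln z₂)/(1 − r)
ln z₀ = (1.72277 − 0.67977×2.77259) / 0.32023 = -0.5057
z₀ = exp(-0.5057) = 0.6031 m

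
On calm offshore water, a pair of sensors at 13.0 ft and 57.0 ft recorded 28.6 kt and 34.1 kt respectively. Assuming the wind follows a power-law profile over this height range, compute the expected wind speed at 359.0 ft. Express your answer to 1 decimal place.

First find α: α = ln(V₂/V₁)/ln(z₂/z₁) = ln(34.1/28.6)/ln(57.0/13.0) = 0.17589/1.47810 = 0.1190
Extrapolate from 57.0 ft to 359.0 ft: V₃ = 34.1 × (359.0/57.0)^0.1190 = 34.1 × 1.2448 = 42.4482 kt

42.4 kt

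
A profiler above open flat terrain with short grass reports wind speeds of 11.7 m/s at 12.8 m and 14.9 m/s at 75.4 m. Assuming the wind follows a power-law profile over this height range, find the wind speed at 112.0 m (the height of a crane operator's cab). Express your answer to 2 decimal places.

15.73 m/s

First find α: α = ln(V₂/V₁)/ln(z₂/z₁) = ln(14.9/11.7)/ln(75.4/12.8) = 0.24177/1.77336 = 0.1363
Extrapolate from 75.4 m to 112.0 m: V₃ = 14.9 × (112.0/75.4)^0.1363 = 14.9 × 1.0554 = 15.7259 m/s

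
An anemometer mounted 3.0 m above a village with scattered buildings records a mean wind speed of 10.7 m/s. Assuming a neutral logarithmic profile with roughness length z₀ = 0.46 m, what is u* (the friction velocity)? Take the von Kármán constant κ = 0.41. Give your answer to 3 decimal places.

u* ≈ 2.340 m/s

Log law: V(z) = (u*/κ) · ln(z/z₀) ⇒ u* = κ · V / ln(z/z₀)
u* = 0.41 × 10.7 / ln(3.0/0.46) = 0.41 × 10.7 / 1.8751
   = 4.3870 / 1.8751 = 2.3396 m/s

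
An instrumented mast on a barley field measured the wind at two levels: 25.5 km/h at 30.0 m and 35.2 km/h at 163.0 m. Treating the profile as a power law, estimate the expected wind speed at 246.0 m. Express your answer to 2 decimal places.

38.07 km/h

First find α: α = ln(V₂/V₁)/ln(z₂/z₁) = ln(35.2/25.5)/ln(163.0/30.0) = 0.32237/1.69255 = 0.1905
Extrapolate from 163.0 m to 246.0 m: V₃ = 35.2 × (246.0/163.0)^0.1905 = 35.2 × 1.0815 = 38.0704 km/h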